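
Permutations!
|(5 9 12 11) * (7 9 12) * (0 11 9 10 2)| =8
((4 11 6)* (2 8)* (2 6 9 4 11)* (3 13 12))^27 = ((2 8 6 11 9 4)(3 13 12))^27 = (13)(2 11)(4 6)(8 9)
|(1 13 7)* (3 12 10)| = 3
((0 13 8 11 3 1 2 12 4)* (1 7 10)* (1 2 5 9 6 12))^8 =((0 13 8 11 3 7 10 2 1 5 9 6 12 4))^8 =(0 1 8 9 3 12 10)(2 13 5 11 6 7 4)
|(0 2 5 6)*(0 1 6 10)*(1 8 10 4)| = 8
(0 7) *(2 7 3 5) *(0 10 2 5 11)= [3, 1, 7, 11, 4, 5, 6, 10, 8, 9, 2, 0]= (0 3 11)(2 7 10)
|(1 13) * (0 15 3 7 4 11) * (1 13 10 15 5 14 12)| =|(0 5 14 12 1 10 15 3 7 4 11)| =11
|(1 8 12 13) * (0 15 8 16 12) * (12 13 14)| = 6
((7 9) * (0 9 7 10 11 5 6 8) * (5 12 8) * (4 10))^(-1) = ((0 9 4 10 11 12 8)(5 6))^(-1) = (0 8 12 11 10 4 9)(5 6)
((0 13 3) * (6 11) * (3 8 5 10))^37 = ((0 13 8 5 10 3)(6 11))^37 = (0 13 8 5 10 3)(6 11)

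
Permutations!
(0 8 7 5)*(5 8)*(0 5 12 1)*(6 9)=(0 12 1)(6 9)(7 8)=[12, 0, 2, 3, 4, 5, 9, 8, 7, 6, 10, 11, 1]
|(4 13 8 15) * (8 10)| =|(4 13 10 8 15)| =5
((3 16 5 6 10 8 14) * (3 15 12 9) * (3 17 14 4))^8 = ((3 16 5 6 10 8 4)(9 17 14 15 12))^8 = (3 16 5 6 10 8 4)(9 15 17 12 14)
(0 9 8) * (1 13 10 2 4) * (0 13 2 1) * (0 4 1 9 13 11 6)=(0 13 10 9 8 11 6)(1 2)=[13, 2, 1, 3, 4, 5, 0, 7, 11, 8, 9, 6, 12, 10]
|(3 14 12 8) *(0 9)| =4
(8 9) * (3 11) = (3 11)(8 9) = [0, 1, 2, 11, 4, 5, 6, 7, 9, 8, 10, 3]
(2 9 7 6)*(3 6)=(2 9 7 3 6)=[0, 1, 9, 6, 4, 5, 2, 3, 8, 7]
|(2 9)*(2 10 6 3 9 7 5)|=|(2 7 5)(3 9 10 6)|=12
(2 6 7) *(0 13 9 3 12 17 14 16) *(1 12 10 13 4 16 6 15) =[4, 12, 15, 10, 16, 5, 7, 2, 8, 3, 13, 11, 17, 9, 6, 1, 0, 14] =(0 4 16)(1 12 17 14 6 7 2 15)(3 10 13 9)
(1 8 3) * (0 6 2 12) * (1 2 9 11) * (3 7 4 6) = (0 3 2 12)(1 8 7 4 6 9 11) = [3, 8, 12, 2, 6, 5, 9, 4, 7, 11, 10, 1, 0]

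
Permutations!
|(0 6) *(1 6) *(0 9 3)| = |(0 1 6 9 3)| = 5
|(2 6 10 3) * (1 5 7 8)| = 4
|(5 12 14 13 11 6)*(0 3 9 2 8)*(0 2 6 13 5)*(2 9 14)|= |(0 3 14 5 12 2 8 9 6)(11 13)|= 18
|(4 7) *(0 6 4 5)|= 5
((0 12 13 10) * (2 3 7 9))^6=((0 12 13 10)(2 3 7 9))^6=(0 13)(2 7)(3 9)(10 12)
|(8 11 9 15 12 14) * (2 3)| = 6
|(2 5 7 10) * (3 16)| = |(2 5 7 10)(3 16)| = 4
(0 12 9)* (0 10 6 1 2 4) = [12, 2, 4, 3, 0, 5, 1, 7, 8, 10, 6, 11, 9] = (0 12 9 10 6 1 2 4)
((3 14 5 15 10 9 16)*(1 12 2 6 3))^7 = (1 15 6 16 5 2 9 14 12 10 3) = ((1 12 2 6 3 14 5 15 10 9 16))^7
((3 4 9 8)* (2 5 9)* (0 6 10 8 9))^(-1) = (0 5 2 4 3 8 10 6)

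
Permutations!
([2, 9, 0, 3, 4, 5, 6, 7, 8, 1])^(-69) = (0 2)(1 9)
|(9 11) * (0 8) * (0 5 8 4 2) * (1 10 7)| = |(0 4 2)(1 10 7)(5 8)(9 11)| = 6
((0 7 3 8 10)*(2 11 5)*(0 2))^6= ((0 7 3 8 10 2 11 5))^6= (0 11 10 3)(2 8 7 5)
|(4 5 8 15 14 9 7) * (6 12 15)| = 9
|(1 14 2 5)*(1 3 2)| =6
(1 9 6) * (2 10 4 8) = (1 9 6)(2 10 4 8) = [0, 9, 10, 3, 8, 5, 1, 7, 2, 6, 4]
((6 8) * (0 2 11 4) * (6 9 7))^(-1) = (0 4 11 2)(6 7 9 8)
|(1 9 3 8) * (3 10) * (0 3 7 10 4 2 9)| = 12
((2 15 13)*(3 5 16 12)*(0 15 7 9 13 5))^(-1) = (0 3 12 16 5 15)(2 13 9 7)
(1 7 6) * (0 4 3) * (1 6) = [4, 7, 2, 0, 3, 5, 6, 1] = (0 4 3)(1 7)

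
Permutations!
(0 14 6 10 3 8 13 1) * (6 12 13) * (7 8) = (0 14 12 13 1)(3 7 8 6 10) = [14, 0, 2, 7, 4, 5, 10, 8, 6, 9, 3, 11, 13, 1, 12]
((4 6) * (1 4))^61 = (1 4 6)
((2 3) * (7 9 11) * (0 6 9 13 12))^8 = ((0 6 9 11 7 13 12)(2 3))^8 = (0 6 9 11 7 13 12)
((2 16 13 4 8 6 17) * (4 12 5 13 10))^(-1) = ((2 16 10 4 8 6 17)(5 13 12))^(-1) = (2 17 6 8 4 10 16)(5 12 13)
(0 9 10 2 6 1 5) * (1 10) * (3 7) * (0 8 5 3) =[9, 3, 6, 7, 4, 8, 10, 0, 5, 1, 2] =(0 9 1 3 7)(2 6 10)(5 8)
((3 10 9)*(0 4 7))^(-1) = (0 7 4)(3 9 10)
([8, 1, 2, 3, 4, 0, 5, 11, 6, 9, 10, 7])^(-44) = (11)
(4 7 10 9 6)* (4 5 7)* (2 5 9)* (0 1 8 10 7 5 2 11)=[1, 8, 2, 3, 4, 5, 9, 7, 10, 6, 11, 0]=(0 1 8 10 11)(6 9)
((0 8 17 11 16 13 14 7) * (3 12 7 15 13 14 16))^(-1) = (0 7 12 3 11 17 8)(13 15 14 16)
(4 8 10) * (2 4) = (2 4 8 10) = [0, 1, 4, 3, 8, 5, 6, 7, 10, 9, 2]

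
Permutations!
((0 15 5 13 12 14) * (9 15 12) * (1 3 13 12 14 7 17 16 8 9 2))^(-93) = (0 14)(1 2 13 3)(5 17 9 12 16 15 7 8)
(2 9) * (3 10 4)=[0, 1, 9, 10, 3, 5, 6, 7, 8, 2, 4]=(2 9)(3 10 4)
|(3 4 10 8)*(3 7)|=|(3 4 10 8 7)|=5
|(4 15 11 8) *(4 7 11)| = 6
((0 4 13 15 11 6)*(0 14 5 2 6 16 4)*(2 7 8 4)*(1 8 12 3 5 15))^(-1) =(1 13 4 8)(2 16 11 15 14 6)(3 12 7 5)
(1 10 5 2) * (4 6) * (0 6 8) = [6, 10, 1, 3, 8, 2, 4, 7, 0, 9, 5] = (0 6 4 8)(1 10 5 2)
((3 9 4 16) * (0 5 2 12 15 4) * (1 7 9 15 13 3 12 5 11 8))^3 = (0 1)(2 5)(3 16)(4 13)(7 11)(8 9)(12 15)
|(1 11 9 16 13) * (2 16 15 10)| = 8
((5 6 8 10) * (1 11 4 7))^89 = ((1 11 4 7)(5 6 8 10))^89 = (1 11 4 7)(5 6 8 10)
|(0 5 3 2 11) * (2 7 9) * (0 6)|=8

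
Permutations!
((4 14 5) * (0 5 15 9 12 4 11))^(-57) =(4 9 14 12 15)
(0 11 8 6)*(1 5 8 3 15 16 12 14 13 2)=(0 11 3 15 16 12 14 13 2 1 5 8 6)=[11, 5, 1, 15, 4, 8, 0, 7, 6, 9, 10, 3, 14, 2, 13, 16, 12]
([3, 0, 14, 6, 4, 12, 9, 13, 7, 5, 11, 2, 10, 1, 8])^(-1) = (0 1 13 7 8 14 2 11 10 12 5 9 6 3)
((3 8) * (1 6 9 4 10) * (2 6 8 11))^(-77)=(1 2 10 11 4 3 9 8 6)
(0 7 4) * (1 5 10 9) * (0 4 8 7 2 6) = (0 2 6)(1 5 10 9)(7 8) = [2, 5, 6, 3, 4, 10, 0, 8, 7, 1, 9]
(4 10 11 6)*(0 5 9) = (0 5 9)(4 10 11 6) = [5, 1, 2, 3, 10, 9, 4, 7, 8, 0, 11, 6]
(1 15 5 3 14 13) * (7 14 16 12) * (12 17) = (1 15 5 3 16 17 12 7 14 13) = [0, 15, 2, 16, 4, 3, 6, 14, 8, 9, 10, 11, 7, 1, 13, 5, 17, 12]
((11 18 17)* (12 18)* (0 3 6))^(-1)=((0 3 6)(11 12 18 17))^(-1)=(0 6 3)(11 17 18 12)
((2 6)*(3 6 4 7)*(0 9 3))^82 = (0 4 6 9 7 2 3)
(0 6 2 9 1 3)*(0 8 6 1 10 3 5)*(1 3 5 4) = (0 3 8 6 2 9 10 5)(1 4) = [3, 4, 9, 8, 1, 0, 2, 7, 6, 10, 5]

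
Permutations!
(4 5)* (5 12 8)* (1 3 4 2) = [0, 3, 1, 4, 12, 2, 6, 7, 5, 9, 10, 11, 8] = (1 3 4 12 8 5 2)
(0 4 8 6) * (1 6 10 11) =(0 4 8 10 11 1 6) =[4, 6, 2, 3, 8, 5, 0, 7, 10, 9, 11, 1]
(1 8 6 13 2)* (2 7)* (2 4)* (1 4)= (1 8 6 13 7)(2 4)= [0, 8, 4, 3, 2, 5, 13, 1, 6, 9, 10, 11, 12, 7]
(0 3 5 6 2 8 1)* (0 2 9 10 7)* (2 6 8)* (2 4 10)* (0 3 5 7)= [5, 6, 4, 7, 10, 8, 9, 3, 1, 2, 0]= (0 5 8 1 6 9 2 4 10)(3 7)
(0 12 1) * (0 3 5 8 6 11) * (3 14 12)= [3, 14, 2, 5, 4, 8, 11, 7, 6, 9, 10, 0, 1, 13, 12]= (0 3 5 8 6 11)(1 14 12)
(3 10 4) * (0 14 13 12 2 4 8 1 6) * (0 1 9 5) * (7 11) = [14, 6, 4, 10, 3, 0, 1, 11, 9, 5, 8, 7, 2, 12, 13] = (0 14 13 12 2 4 3 10 8 9 5)(1 6)(7 11)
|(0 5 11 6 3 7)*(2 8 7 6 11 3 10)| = 8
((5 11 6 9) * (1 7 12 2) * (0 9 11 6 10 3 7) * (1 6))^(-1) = ((0 9 5 1)(2 6 11 10 3 7 12))^(-1) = (0 1 5 9)(2 12 7 3 10 11 6)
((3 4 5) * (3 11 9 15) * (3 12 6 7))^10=((3 4 5 11 9 15 12 6 7))^10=(3 4 5 11 9 15 12 6 7)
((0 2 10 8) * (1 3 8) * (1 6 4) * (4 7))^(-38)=(0 3 4 6 2 8 1 7 10)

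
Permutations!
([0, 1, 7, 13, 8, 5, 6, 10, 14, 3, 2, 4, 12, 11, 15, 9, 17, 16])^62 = [0, 1, 10, 15, 13, 5, 6, 2, 11, 14, 7, 3, 12, 9, 4, 8, 16, 17]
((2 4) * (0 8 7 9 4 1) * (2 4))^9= ((0 8 7 9 2 1))^9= (0 9)(1 7)(2 8)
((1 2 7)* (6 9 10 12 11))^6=(6 9 10 12 11)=((1 2 7)(6 9 10 12 11))^6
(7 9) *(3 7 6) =(3 7 9 6) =[0, 1, 2, 7, 4, 5, 3, 9, 8, 6]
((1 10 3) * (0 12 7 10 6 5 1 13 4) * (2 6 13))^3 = (0 10 6 13 12 3 5 4 7 2 1)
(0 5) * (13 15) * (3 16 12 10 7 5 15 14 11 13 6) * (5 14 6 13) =(0 15 13 6 3 16 12 10 7 14 11 5) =[15, 1, 2, 16, 4, 0, 3, 14, 8, 9, 7, 5, 10, 6, 11, 13, 12]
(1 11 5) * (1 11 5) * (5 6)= (1 6 5 11)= [0, 6, 2, 3, 4, 11, 5, 7, 8, 9, 10, 1]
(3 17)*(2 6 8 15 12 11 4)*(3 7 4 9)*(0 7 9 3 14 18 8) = (0 7 4 2 6)(3 17 9 14 18 8 15 12 11) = [7, 1, 6, 17, 2, 5, 0, 4, 15, 14, 10, 3, 11, 13, 18, 12, 16, 9, 8]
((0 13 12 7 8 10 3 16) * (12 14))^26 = (0 16 3 10 8 7 12 14 13)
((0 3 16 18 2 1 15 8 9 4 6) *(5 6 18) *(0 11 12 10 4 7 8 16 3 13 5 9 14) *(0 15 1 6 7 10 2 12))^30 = (0 6 12 4 9 15 8 5)(2 18 10 16 14 7 13 11)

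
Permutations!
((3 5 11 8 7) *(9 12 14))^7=(3 11 7 5 8)(9 12 14)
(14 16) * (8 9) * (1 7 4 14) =(1 7 4 14 16)(8 9) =[0, 7, 2, 3, 14, 5, 6, 4, 9, 8, 10, 11, 12, 13, 16, 15, 1]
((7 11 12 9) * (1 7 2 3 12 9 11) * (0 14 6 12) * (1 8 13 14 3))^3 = ((0 3)(1 7 8 13 14 6 12 11 9 2))^3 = (0 3)(1 13 12 2 8 6 9 7 14 11)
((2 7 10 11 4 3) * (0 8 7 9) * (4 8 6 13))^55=(0 9 2 3 4 13 6)(7 8 11 10)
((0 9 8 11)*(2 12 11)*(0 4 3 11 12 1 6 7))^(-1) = ((12)(0 9 8 2 1 6 7)(3 11 4))^(-1) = (12)(0 7 6 1 2 8 9)(3 4 11)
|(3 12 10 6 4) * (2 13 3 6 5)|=|(2 13 3 12 10 5)(4 6)|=6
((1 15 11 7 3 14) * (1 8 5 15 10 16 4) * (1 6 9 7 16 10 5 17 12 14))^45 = (1 4)(3 16)(5 6)(7 11)(8 17 12 14)(9 15)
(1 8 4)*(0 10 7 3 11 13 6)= [10, 8, 2, 11, 1, 5, 0, 3, 4, 9, 7, 13, 12, 6]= (0 10 7 3 11 13 6)(1 8 4)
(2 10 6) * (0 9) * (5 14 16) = (0 9)(2 10 6)(5 14 16) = [9, 1, 10, 3, 4, 14, 2, 7, 8, 0, 6, 11, 12, 13, 16, 15, 5]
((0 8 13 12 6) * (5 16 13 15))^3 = (0 5 12 8 16 6 15 13)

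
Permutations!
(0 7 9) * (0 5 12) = [7, 1, 2, 3, 4, 12, 6, 9, 8, 5, 10, 11, 0] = (0 7 9 5 12)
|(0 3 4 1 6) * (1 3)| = |(0 1 6)(3 4)| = 6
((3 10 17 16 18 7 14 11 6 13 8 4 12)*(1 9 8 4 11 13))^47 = (1 8 6 9 11)(3 13 18 10 4 7 17 12 14 16)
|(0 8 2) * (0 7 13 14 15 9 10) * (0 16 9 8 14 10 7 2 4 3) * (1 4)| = 35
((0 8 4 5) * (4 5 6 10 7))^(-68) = (10)(0 8 5)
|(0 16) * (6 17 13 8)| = 4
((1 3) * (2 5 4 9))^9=(1 3)(2 5 4 9)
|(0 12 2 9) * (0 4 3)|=6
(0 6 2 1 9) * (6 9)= [9, 6, 1, 3, 4, 5, 2, 7, 8, 0]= (0 9)(1 6 2)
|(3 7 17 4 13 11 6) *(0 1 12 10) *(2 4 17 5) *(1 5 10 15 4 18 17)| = |(0 5 2 18 17 1 12 15 4 13 11 6 3 7 10)| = 15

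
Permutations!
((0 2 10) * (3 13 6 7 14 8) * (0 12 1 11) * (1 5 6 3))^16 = (0 6 11 5 1 12 8 10 14 2 7)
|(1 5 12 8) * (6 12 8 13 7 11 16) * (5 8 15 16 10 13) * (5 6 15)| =|(1 8)(6 12)(7 11 10 13)(15 16)| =4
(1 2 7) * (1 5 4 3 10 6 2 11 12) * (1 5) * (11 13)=(1 13 11 12 5 4 3 10 6 2 7)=[0, 13, 7, 10, 3, 4, 2, 1, 8, 9, 6, 12, 5, 11]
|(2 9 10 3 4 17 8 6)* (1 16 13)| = 24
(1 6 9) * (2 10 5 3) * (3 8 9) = (1 6 3 2 10 5 8 9) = [0, 6, 10, 2, 4, 8, 3, 7, 9, 1, 5]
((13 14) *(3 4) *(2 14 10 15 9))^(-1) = ((2 14 13 10 15 9)(3 4))^(-1) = (2 9 15 10 13 14)(3 4)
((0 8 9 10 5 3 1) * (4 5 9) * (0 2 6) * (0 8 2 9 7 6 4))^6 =(0 9 2 10 4 7 5 6 3 8 1)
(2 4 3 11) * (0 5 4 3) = (0 5 4)(2 3 11) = [5, 1, 3, 11, 0, 4, 6, 7, 8, 9, 10, 2]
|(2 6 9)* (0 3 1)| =3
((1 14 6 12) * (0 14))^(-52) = ((0 14 6 12 1))^(-52) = (0 12 14 1 6)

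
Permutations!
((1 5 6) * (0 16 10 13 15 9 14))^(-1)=(0 14 9 15 13 10 16)(1 6 5)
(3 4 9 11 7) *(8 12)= (3 4 9 11 7)(8 12)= [0, 1, 2, 4, 9, 5, 6, 3, 12, 11, 10, 7, 8]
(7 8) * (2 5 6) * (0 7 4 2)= (0 7 8 4 2 5 6)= [7, 1, 5, 3, 2, 6, 0, 8, 4]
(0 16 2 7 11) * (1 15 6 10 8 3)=(0 16 2 7 11)(1 15 6 10 8 3)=[16, 15, 7, 1, 4, 5, 10, 11, 3, 9, 8, 0, 12, 13, 14, 6, 2]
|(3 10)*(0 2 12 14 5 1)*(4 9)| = 6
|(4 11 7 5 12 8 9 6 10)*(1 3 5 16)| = 12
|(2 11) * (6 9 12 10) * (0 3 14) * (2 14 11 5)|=4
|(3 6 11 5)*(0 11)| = 5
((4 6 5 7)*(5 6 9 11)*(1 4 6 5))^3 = (1 11 9 4)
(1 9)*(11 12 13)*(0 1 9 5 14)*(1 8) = (0 8 1 5 14)(11 12 13) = [8, 5, 2, 3, 4, 14, 6, 7, 1, 9, 10, 12, 13, 11, 0]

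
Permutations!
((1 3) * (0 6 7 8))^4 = (8)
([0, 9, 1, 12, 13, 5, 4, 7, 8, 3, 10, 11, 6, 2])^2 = [0, 3, 9, 6, 2, 5, 13, 7, 8, 12, 10, 11, 4, 1]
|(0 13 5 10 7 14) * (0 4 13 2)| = |(0 2)(4 13 5 10 7 14)| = 6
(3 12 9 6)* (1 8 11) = (1 8 11)(3 12 9 6) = [0, 8, 2, 12, 4, 5, 3, 7, 11, 6, 10, 1, 9]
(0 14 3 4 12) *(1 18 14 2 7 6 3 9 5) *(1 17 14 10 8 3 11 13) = (0 2 7 6 11 13 1 18 10 8 3 4 12)(5 17 14 9) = [2, 18, 7, 4, 12, 17, 11, 6, 3, 5, 8, 13, 0, 1, 9, 15, 16, 14, 10]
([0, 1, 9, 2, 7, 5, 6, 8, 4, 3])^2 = [0, 1, 3, 9, 8, 5, 6, 4, 7, 2]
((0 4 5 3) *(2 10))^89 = (0 4 5 3)(2 10)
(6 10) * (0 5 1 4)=[5, 4, 2, 3, 0, 1, 10, 7, 8, 9, 6]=(0 5 1 4)(6 10)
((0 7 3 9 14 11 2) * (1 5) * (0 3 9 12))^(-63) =(0 7 9 14 11 2 3 12)(1 5)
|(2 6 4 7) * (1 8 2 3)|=7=|(1 8 2 6 4 7 3)|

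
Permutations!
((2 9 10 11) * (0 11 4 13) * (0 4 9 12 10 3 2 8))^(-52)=((0 11 8)(2 12 10 9 3)(4 13))^(-52)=(13)(0 8 11)(2 9 12 3 10)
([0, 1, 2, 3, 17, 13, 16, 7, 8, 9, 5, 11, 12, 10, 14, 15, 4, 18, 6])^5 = [0, 1, 2, 3, 4, 10, 6, 7, 8, 9, 13, 11, 12, 5, 14, 15, 16, 17, 18]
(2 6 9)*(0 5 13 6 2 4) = (0 5 13 6 9 4) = [5, 1, 2, 3, 0, 13, 9, 7, 8, 4, 10, 11, 12, 6]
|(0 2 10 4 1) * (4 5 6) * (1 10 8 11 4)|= 9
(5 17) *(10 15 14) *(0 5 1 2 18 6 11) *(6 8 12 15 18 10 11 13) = (0 5 17 1 2 10 18 8 12 15 14 11)(6 13) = [5, 2, 10, 3, 4, 17, 13, 7, 12, 9, 18, 0, 15, 6, 11, 14, 16, 1, 8]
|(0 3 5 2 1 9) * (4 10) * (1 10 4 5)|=12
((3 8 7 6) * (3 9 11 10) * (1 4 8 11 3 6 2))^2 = (1 8 2 4 7)(3 10 9 11 6)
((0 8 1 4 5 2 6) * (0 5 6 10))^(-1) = (0 10 2 5 6 4 1 8)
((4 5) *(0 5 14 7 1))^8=(0 4 7)(1 5 14)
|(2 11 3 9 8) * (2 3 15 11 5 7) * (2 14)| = |(2 5 7 14)(3 9 8)(11 15)| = 12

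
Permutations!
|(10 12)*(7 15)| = |(7 15)(10 12)| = 2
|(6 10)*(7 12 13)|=|(6 10)(7 12 13)|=6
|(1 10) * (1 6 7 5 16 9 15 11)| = 9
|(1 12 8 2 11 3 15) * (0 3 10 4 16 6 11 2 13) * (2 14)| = 70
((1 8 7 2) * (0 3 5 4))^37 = (0 3 5 4)(1 8 7 2)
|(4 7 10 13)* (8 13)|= 5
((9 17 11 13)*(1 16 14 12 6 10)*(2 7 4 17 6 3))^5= (1 2 13 16 7 9 14 4 6 12 17 10 3 11)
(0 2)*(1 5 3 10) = (0 2)(1 5 3 10) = [2, 5, 0, 10, 4, 3, 6, 7, 8, 9, 1]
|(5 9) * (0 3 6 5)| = |(0 3 6 5 9)| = 5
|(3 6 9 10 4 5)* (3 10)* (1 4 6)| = 7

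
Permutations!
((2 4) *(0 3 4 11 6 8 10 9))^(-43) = (0 4 11 8 9 3 2 6 10)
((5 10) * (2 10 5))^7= ((2 10))^7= (2 10)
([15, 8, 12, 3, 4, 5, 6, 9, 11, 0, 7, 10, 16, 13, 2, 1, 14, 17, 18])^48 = [0, 1, 2, 3, 4, 5, 6, 7, 8, 9, 10, 11, 12, 13, 14, 15, 16, 17, 18]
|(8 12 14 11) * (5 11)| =5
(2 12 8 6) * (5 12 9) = [0, 1, 9, 3, 4, 12, 2, 7, 6, 5, 10, 11, 8] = (2 9 5 12 8 6)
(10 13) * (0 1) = (0 1)(10 13) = [1, 0, 2, 3, 4, 5, 6, 7, 8, 9, 13, 11, 12, 10]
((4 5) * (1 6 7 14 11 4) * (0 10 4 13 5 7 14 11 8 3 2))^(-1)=((0 10 4 7 11 13 5 1 6 14 8 3 2))^(-1)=(0 2 3 8 14 6 1 5 13 11 7 4 10)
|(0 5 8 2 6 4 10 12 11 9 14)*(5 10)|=|(0 10 12 11 9 14)(2 6 4 5 8)|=30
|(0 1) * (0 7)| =|(0 1 7)| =3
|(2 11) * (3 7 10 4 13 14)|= 6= |(2 11)(3 7 10 4 13 14)|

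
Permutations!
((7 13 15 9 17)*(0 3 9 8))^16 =(17)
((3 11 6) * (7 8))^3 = ((3 11 6)(7 8))^3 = (11)(7 8)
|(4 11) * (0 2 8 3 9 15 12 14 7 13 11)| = 12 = |(0 2 8 3 9 15 12 14 7 13 11 4)|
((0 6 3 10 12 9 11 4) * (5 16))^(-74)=((0 6 3 10 12 9 11 4)(5 16))^(-74)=(16)(0 11 12 3)(4 9 10 6)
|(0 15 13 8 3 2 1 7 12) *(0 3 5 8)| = 30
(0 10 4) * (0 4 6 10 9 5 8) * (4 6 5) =(0 9 4 6 10 5 8) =[9, 1, 2, 3, 6, 8, 10, 7, 0, 4, 5]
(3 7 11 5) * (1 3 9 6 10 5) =(1 3 7 11)(5 9 6 10) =[0, 3, 2, 7, 4, 9, 10, 11, 8, 6, 5, 1]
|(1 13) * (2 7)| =2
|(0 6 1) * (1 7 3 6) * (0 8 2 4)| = |(0 1 8 2 4)(3 6 7)| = 15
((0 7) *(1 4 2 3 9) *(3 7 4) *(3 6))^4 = ((0 4 2 7)(1 6 3 9))^4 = (9)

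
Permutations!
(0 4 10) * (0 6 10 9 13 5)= (0 4 9 13 5)(6 10)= [4, 1, 2, 3, 9, 0, 10, 7, 8, 13, 6, 11, 12, 5]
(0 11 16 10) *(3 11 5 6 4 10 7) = (0 5 6 4 10)(3 11 16 7) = [5, 1, 2, 11, 10, 6, 4, 3, 8, 9, 0, 16, 12, 13, 14, 15, 7]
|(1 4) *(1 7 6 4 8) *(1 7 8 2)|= |(1 2)(4 8 7 6)|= 4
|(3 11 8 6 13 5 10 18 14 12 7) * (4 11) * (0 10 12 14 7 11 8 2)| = 13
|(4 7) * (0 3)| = 2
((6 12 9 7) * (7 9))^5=(6 7 12)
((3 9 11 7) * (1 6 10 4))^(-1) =(1 4 10 6)(3 7 11 9)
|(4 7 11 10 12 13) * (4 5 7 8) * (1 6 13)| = |(1 6 13 5 7 11 10 12)(4 8)| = 8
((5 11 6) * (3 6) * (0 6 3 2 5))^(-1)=(0 6)(2 11 5)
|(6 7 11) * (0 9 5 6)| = |(0 9 5 6 7 11)| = 6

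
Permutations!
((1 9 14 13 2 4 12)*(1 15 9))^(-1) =(2 13 14 9 15 12 4)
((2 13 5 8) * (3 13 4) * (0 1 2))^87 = ((0 1 2 4 3 13 5 8))^87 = (0 8 5 13 3 4 2 1)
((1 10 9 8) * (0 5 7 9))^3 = (0 9 10 7 1 5 8)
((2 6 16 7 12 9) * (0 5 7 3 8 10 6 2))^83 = ((0 5 7 12 9)(3 8 10 6 16))^83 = (0 12 5 9 7)(3 6 8 16 10)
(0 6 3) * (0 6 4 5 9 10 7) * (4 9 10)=(0 9 4 5 10 7)(3 6)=[9, 1, 2, 6, 5, 10, 3, 0, 8, 4, 7]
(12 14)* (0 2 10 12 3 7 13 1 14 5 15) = (0 2 10 12 5 15)(1 14 3 7 13) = [2, 14, 10, 7, 4, 15, 6, 13, 8, 9, 12, 11, 5, 1, 3, 0]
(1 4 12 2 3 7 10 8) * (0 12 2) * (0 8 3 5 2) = (0 12 8 1 4)(2 5)(3 7 10) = [12, 4, 5, 7, 0, 2, 6, 10, 1, 9, 3, 11, 8]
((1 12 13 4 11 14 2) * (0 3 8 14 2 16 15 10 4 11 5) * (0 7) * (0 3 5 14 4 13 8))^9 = (0 5 7 3)(1 11 10 16 4 12 2 13 15 14 8) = ((0 5 7 3)(1 12 8 4 14 16 15 10 13 11 2))^9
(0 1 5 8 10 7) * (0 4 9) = (0 1 5 8 10 7 4 9) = [1, 5, 2, 3, 9, 8, 6, 4, 10, 0, 7]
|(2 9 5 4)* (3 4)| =|(2 9 5 3 4)| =5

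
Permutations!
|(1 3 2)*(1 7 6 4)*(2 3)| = 5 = |(1 2 7 6 4)|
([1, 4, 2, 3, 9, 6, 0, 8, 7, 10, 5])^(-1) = (0 6 5 10 9 4 1)(7 8)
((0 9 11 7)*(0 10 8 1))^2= (0 11 10 1 9 7 8)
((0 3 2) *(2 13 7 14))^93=(0 7)(2 13)(3 14)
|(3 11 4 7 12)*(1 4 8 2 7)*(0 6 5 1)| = |(0 6 5 1 4)(2 7 12 3 11 8)| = 30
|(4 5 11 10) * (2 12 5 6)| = 7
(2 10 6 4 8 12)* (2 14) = (2 10 6 4 8 12 14) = [0, 1, 10, 3, 8, 5, 4, 7, 12, 9, 6, 11, 14, 13, 2]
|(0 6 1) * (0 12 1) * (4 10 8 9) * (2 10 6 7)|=|(0 7 2 10 8 9 4 6)(1 12)|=8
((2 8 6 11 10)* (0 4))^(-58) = ((0 4)(2 8 6 11 10))^(-58) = (2 6 10 8 11)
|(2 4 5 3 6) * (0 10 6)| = 7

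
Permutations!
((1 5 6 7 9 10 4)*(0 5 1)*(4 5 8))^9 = (5 10 9 7 6)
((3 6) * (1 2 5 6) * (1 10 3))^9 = ((1 2 5 6)(3 10))^9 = (1 2 5 6)(3 10)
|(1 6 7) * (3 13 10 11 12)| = |(1 6 7)(3 13 10 11 12)| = 15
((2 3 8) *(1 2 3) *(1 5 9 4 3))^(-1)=(1 8 3 4 9 5 2)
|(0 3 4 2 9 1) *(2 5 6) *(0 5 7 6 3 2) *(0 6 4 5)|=4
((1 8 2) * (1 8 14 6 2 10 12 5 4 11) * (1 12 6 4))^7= ((1 14 4 11 12 5)(2 8 10 6))^7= (1 14 4 11 12 5)(2 6 10 8)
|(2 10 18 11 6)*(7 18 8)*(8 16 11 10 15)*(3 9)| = 18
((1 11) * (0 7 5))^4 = (11)(0 7 5)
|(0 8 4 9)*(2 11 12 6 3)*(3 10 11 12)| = |(0 8 4 9)(2 12 6 10 11 3)| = 12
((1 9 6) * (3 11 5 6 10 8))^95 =((1 9 10 8 3 11 5 6))^95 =(1 6 5 11 3 8 10 9)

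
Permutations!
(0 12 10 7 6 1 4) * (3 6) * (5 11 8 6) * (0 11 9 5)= (0 12 10 7 3)(1 4 11 8 6)(5 9)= [12, 4, 2, 0, 11, 9, 1, 3, 6, 5, 7, 8, 10]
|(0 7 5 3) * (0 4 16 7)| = |(3 4 16 7 5)| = 5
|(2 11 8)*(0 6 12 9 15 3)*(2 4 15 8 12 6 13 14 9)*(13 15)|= 15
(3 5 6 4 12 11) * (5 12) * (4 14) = (3 12 11)(4 5 6 14) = [0, 1, 2, 12, 5, 6, 14, 7, 8, 9, 10, 3, 11, 13, 4]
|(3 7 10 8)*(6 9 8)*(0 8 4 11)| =|(0 8 3 7 10 6 9 4 11)| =9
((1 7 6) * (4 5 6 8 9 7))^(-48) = ((1 4 5 6)(7 8 9))^(-48) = (9)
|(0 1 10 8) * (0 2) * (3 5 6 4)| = 20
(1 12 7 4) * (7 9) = (1 12 9 7 4) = [0, 12, 2, 3, 1, 5, 6, 4, 8, 7, 10, 11, 9]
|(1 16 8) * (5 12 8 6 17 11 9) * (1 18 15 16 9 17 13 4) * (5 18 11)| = |(1 9 18 15 16 6 13 4)(5 12 8 11 17)| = 40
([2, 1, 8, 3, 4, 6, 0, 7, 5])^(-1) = (0 6 5 8 2)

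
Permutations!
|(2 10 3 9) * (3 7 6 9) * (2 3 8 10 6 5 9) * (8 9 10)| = 6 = |(2 6)(3 9)(5 10 7)|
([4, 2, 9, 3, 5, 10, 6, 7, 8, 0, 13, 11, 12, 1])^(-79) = (0 4 5 10 13 1 2 9)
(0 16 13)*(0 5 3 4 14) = (0 16 13 5 3 4 14) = [16, 1, 2, 4, 14, 3, 6, 7, 8, 9, 10, 11, 12, 5, 0, 15, 13]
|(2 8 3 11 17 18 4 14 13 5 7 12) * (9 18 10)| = 14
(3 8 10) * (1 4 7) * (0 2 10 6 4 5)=(0 2 10 3 8 6 4 7 1 5)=[2, 5, 10, 8, 7, 0, 4, 1, 6, 9, 3]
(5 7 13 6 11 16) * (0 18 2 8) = [18, 1, 8, 3, 4, 7, 11, 13, 0, 9, 10, 16, 12, 6, 14, 15, 5, 17, 2] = (0 18 2 8)(5 7 13 6 11 16)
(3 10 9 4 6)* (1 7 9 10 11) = (1 7 9 4 6 3 11) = [0, 7, 2, 11, 6, 5, 3, 9, 8, 4, 10, 1]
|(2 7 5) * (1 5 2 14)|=|(1 5 14)(2 7)|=6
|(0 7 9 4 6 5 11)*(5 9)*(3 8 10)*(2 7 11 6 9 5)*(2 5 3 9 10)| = 6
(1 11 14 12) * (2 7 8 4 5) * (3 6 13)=(1 11 14 12)(2 7 8 4 5)(3 6 13)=[0, 11, 7, 6, 5, 2, 13, 8, 4, 9, 10, 14, 1, 3, 12]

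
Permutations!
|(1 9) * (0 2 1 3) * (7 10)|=10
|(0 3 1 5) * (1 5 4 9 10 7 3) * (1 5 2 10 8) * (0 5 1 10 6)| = 10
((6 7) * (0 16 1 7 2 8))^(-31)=(0 6 16 2 1 8 7)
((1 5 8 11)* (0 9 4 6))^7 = (0 6 4 9)(1 11 8 5)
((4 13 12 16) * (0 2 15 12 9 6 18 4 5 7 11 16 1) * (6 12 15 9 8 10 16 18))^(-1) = ((0 2 9 12 1)(4 13 8 10 16 5 7 11 18))^(-1) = (0 1 12 9 2)(4 18 11 7 5 16 10 8 13)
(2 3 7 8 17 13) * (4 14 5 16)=(2 3 7 8 17 13)(4 14 5 16)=[0, 1, 3, 7, 14, 16, 6, 8, 17, 9, 10, 11, 12, 2, 5, 15, 4, 13]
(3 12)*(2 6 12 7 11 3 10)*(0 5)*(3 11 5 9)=(0 9 3 7 5)(2 6 12 10)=[9, 1, 6, 7, 4, 0, 12, 5, 8, 3, 2, 11, 10]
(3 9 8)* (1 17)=(1 17)(3 9 8)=[0, 17, 2, 9, 4, 5, 6, 7, 3, 8, 10, 11, 12, 13, 14, 15, 16, 1]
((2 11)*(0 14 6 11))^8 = ((0 14 6 11 2))^8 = (0 11 14 2 6)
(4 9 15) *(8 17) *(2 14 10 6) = (2 14 10 6)(4 9 15)(8 17) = [0, 1, 14, 3, 9, 5, 2, 7, 17, 15, 6, 11, 12, 13, 10, 4, 16, 8]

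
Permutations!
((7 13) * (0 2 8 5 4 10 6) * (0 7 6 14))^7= ((0 2 8 5 4 10 14)(6 7 13))^7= (14)(6 7 13)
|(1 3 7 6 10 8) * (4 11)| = 6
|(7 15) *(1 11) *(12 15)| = |(1 11)(7 12 15)| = 6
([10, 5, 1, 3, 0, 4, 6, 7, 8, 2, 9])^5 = [5, 9, 10, 3, 1, 2, 6, 7, 8, 0, 4]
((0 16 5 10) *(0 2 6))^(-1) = (0 6 2 10 5 16)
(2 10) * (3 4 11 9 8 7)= (2 10)(3 4 11 9 8 7)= [0, 1, 10, 4, 11, 5, 6, 3, 7, 8, 2, 9]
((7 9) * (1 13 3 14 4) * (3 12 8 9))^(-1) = ((1 13 12 8 9 7 3 14 4))^(-1) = (1 4 14 3 7 9 8 12 13)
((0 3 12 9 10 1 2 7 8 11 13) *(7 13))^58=((0 3 12 9 10 1 2 13)(7 8 11))^58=(0 12 10 2)(1 13 3 9)(7 8 11)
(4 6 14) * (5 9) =(4 6 14)(5 9) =[0, 1, 2, 3, 6, 9, 14, 7, 8, 5, 10, 11, 12, 13, 4]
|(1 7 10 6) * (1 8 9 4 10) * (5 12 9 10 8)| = |(1 7)(4 8 10 6 5 12 9)| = 14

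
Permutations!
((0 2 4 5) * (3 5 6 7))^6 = (0 5 3 7 6 4 2) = ((0 2 4 6 7 3 5))^6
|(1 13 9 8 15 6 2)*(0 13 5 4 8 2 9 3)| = |(0 13 3)(1 5 4 8 15 6 9 2)| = 24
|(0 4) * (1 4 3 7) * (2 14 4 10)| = |(0 3 7 1 10 2 14 4)| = 8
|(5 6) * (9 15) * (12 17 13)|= |(5 6)(9 15)(12 17 13)|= 6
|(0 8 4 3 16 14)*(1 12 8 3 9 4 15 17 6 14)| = 10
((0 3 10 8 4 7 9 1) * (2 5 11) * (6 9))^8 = (0 1 9 6 7 4 8 10 3)(2 11 5)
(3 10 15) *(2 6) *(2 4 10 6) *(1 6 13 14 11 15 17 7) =(1 6 4 10 17 7)(3 13 14 11 15) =[0, 6, 2, 13, 10, 5, 4, 1, 8, 9, 17, 15, 12, 14, 11, 3, 16, 7]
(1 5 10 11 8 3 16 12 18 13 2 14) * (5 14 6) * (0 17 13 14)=(0 17 13 2 6 5 10 11 8 3 16 12 18 14 1)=[17, 0, 6, 16, 4, 10, 5, 7, 3, 9, 11, 8, 18, 2, 1, 15, 12, 13, 14]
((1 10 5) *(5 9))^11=((1 10 9 5))^11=(1 5 9 10)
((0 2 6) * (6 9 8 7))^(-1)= ((0 2 9 8 7 6))^(-1)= (0 6 7 8 9 2)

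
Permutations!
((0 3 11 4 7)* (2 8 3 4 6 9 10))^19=(0 4 7)(2 9 11 8 10 6 3)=((0 4 7)(2 8 3 11 6 9 10))^19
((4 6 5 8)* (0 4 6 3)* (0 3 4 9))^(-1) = (0 9)(5 6 8)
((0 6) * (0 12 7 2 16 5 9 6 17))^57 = (0 17)(2 16 5 9 6 12 7)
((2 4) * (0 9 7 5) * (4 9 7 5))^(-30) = (9)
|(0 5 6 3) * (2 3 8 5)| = 3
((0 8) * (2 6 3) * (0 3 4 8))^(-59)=(2 6 4 8 3)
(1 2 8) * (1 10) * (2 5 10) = (1 5 10)(2 8) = [0, 5, 8, 3, 4, 10, 6, 7, 2, 9, 1]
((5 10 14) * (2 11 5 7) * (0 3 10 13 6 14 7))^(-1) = (0 14 6 13 5 11 2 7 10 3)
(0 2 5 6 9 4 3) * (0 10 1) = (0 2 5 6 9 4 3 10 1) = [2, 0, 5, 10, 3, 6, 9, 7, 8, 4, 1]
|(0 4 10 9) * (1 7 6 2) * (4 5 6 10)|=|(0 5 6 2 1 7 10 9)|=8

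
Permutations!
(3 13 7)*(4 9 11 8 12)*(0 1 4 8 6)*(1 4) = [4, 1, 2, 13, 9, 5, 0, 3, 12, 11, 10, 6, 8, 7] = (0 4 9 11 6)(3 13 7)(8 12)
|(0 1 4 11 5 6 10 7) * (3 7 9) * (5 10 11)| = 10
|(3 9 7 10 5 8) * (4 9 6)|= 8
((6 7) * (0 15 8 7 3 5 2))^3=(0 7 5 15 6 2 8 3)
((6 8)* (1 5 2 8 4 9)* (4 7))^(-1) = ((1 5 2 8 6 7 4 9))^(-1) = (1 9 4 7 6 8 2 5)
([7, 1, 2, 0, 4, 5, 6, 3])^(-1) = (0 3 7)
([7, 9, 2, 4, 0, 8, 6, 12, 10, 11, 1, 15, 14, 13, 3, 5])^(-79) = [4, 8, 2, 14, 3, 11, 6, 0, 15, 10, 5, 1, 7, 13, 12, 9]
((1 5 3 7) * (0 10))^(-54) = ((0 10)(1 5 3 7))^(-54) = (10)(1 3)(5 7)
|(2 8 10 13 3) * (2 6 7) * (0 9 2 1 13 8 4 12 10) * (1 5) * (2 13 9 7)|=|(0 7 5 1 9 13 3 6 2 4 12 10 8)|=13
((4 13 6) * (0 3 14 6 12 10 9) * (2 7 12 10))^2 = (0 14 4 10)(2 12 7)(3 6 13 9)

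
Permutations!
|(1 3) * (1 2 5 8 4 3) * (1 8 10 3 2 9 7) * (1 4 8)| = 7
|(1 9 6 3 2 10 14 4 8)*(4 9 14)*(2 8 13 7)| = |(1 14 9 6 3 8)(2 10 4 13 7)| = 30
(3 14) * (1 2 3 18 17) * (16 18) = [0, 2, 3, 14, 4, 5, 6, 7, 8, 9, 10, 11, 12, 13, 16, 15, 18, 1, 17] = (1 2 3 14 16 18 17)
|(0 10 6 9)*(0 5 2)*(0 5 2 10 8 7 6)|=|(0 8 7 6 9 2 5 10)|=8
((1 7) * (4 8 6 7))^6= (1 4 8 6 7)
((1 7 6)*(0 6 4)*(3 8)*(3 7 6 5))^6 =((0 5 3 8 7 4)(1 6))^6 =(8)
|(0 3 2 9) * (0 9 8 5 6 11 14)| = 8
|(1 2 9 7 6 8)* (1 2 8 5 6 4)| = |(1 8 2 9 7 4)(5 6)| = 6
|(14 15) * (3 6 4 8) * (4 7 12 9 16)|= 8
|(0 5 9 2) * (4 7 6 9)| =|(0 5 4 7 6 9 2)| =7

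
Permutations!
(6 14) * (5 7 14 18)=(5 7 14 6 18)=[0, 1, 2, 3, 4, 7, 18, 14, 8, 9, 10, 11, 12, 13, 6, 15, 16, 17, 5]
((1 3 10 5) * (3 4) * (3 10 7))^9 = (1 4 10 5)(3 7)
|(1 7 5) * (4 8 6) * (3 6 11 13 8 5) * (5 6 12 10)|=6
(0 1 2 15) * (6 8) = (0 1 2 15)(6 8) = [1, 2, 15, 3, 4, 5, 8, 7, 6, 9, 10, 11, 12, 13, 14, 0]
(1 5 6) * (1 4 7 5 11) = (1 11)(4 7 5 6) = [0, 11, 2, 3, 7, 6, 4, 5, 8, 9, 10, 1]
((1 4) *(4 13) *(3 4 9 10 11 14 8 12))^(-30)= ((1 13 9 10 11 14 8 12 3 4))^(-30)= (14)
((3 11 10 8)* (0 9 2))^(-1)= (0 2 9)(3 8 10 11)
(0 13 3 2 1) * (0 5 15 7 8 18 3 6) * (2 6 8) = (0 13 8 18 3 6)(1 5 15 7 2) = [13, 5, 1, 6, 4, 15, 0, 2, 18, 9, 10, 11, 12, 8, 14, 7, 16, 17, 3]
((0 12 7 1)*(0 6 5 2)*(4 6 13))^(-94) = (0 4 12 6 7 5 1 2 13)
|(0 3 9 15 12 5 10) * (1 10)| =|(0 3 9 15 12 5 1 10)| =8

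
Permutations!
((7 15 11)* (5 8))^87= (15)(5 8)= ((5 8)(7 15 11))^87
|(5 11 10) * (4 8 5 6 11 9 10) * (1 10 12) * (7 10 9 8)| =30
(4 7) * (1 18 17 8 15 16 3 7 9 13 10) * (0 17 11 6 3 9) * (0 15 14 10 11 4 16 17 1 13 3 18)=[1, 0, 2, 7, 15, 5, 18, 16, 14, 3, 13, 6, 12, 11, 10, 17, 9, 8, 4]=(0 1)(3 7 16 9)(4 15 17 8 14 10 13 11 6 18)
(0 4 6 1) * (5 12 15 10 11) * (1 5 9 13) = (0 4 6 5 12 15 10 11 9 13 1) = [4, 0, 2, 3, 6, 12, 5, 7, 8, 13, 11, 9, 15, 1, 14, 10]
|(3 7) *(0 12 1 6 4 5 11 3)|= 9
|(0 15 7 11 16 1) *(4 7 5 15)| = |(0 4 7 11 16 1)(5 15)| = 6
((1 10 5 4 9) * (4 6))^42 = ((1 10 5 6 4 9))^42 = (10)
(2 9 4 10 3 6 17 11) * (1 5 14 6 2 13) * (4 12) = (1 5 14 6 17 11 13)(2 9 12 4 10 3) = [0, 5, 9, 2, 10, 14, 17, 7, 8, 12, 3, 13, 4, 1, 6, 15, 16, 11]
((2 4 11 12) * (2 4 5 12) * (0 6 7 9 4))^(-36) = ((0 6 7 9 4 11 2 5 12))^(-36) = (12)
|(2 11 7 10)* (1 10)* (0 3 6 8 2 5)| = |(0 3 6 8 2 11 7 1 10 5)| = 10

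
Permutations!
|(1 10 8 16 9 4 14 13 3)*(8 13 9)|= |(1 10 13 3)(4 14 9)(8 16)|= 12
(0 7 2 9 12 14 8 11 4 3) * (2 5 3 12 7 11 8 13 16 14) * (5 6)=(0 11 4 12 2 9 7 6 5 3)(13 16 14)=[11, 1, 9, 0, 12, 3, 5, 6, 8, 7, 10, 4, 2, 16, 13, 15, 14]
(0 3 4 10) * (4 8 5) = (0 3 8 5 4 10) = [3, 1, 2, 8, 10, 4, 6, 7, 5, 9, 0]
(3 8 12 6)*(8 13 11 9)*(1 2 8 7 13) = (1 2 8 12 6 3)(7 13 11 9) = [0, 2, 8, 1, 4, 5, 3, 13, 12, 7, 10, 9, 6, 11]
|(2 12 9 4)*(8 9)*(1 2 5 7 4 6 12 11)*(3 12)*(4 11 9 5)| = |(1 2 9 6 3 12 8 5 7 11)| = 10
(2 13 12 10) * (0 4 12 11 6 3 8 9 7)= (0 4 12 10 2 13 11 6 3 8 9 7)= [4, 1, 13, 8, 12, 5, 3, 0, 9, 7, 2, 6, 10, 11]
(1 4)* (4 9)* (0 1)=(0 1 9 4)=[1, 9, 2, 3, 0, 5, 6, 7, 8, 4]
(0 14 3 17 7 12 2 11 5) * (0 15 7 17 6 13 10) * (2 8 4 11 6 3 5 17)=(0 14 5 15 7 12 8 4 11 17 2 6 13 10)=[14, 1, 6, 3, 11, 15, 13, 12, 4, 9, 0, 17, 8, 10, 5, 7, 16, 2]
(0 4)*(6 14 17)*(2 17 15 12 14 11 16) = (0 4)(2 17 6 11 16)(12 14 15) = [4, 1, 17, 3, 0, 5, 11, 7, 8, 9, 10, 16, 14, 13, 15, 12, 2, 6]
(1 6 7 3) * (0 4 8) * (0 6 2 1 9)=(0 4 8 6 7 3 9)(1 2)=[4, 2, 1, 9, 8, 5, 7, 3, 6, 0]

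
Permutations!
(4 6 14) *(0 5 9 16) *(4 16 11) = (0 5 9 11 4 6 14 16) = [5, 1, 2, 3, 6, 9, 14, 7, 8, 11, 10, 4, 12, 13, 16, 15, 0]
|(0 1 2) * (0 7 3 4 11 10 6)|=9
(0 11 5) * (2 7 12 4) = (0 11 5)(2 7 12 4) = [11, 1, 7, 3, 2, 0, 6, 12, 8, 9, 10, 5, 4]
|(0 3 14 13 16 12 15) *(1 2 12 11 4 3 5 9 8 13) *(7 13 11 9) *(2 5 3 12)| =|(0 3 14 1 5 7 13 16 9 8 11 4 12 15)| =14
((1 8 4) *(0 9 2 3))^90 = (0 2)(3 9)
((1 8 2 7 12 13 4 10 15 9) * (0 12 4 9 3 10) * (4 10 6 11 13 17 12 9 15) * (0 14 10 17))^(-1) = (0 12 17 7 2 8 1 9)(3 15 13 11 6)(4 10 14)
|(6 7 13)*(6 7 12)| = 2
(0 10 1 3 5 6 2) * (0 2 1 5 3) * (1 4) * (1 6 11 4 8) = (0 10 5 11 4 6 8 1) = [10, 0, 2, 3, 6, 11, 8, 7, 1, 9, 5, 4]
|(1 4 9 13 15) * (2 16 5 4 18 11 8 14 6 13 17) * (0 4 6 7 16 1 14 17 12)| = |(0 4 9 12)(1 18 11 8 17 2)(5 6 13 15 14 7 16)| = 84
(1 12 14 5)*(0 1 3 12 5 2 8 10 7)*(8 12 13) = (0 1 5 3 13 8 10 7)(2 12 14) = [1, 5, 12, 13, 4, 3, 6, 0, 10, 9, 7, 11, 14, 8, 2]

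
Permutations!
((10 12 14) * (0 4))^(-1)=(0 4)(10 14 12)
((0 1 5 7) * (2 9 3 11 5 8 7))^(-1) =(0 7 8 1)(2 5 11 3 9)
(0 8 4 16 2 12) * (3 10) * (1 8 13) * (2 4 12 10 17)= [13, 8, 10, 17, 16, 5, 6, 7, 12, 9, 3, 11, 0, 1, 14, 15, 4, 2]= (0 13 1 8 12)(2 10 3 17)(4 16)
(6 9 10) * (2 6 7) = (2 6 9 10 7) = [0, 1, 6, 3, 4, 5, 9, 2, 8, 10, 7]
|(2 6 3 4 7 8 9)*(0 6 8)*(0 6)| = |(2 8 9)(3 4 7 6)| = 12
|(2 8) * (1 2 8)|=2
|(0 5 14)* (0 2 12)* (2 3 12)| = 5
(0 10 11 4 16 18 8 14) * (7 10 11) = (0 11 4 16 18 8 14)(7 10) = [11, 1, 2, 3, 16, 5, 6, 10, 14, 9, 7, 4, 12, 13, 0, 15, 18, 17, 8]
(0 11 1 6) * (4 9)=(0 11 1 6)(4 9)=[11, 6, 2, 3, 9, 5, 0, 7, 8, 4, 10, 1]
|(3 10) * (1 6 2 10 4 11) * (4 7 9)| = |(1 6 2 10 3 7 9 4 11)| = 9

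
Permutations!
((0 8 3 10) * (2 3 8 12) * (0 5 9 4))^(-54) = ((0 12 2 3 10 5 9 4))^(-54) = (0 2 10 9)(3 5 4 12)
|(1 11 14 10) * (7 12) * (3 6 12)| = 4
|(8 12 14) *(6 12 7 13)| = |(6 12 14 8 7 13)| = 6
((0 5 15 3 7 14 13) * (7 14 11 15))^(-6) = (0 7 15 14)(3 13 5 11)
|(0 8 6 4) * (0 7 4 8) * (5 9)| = 2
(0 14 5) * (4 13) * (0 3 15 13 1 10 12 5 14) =(1 10 12 5 3 15 13 4) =[0, 10, 2, 15, 1, 3, 6, 7, 8, 9, 12, 11, 5, 4, 14, 13]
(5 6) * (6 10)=(5 10 6)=[0, 1, 2, 3, 4, 10, 5, 7, 8, 9, 6]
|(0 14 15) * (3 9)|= |(0 14 15)(3 9)|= 6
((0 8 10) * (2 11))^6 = ((0 8 10)(2 11))^6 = (11)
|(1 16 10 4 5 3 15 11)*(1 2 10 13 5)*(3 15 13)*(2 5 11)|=10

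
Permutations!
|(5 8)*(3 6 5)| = 4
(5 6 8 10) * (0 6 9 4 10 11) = (0 6 8 11)(4 10 5 9) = [6, 1, 2, 3, 10, 9, 8, 7, 11, 4, 5, 0]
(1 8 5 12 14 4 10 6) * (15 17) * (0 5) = (0 5 12 14 4 10 6 1 8)(15 17) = [5, 8, 2, 3, 10, 12, 1, 7, 0, 9, 6, 11, 14, 13, 4, 17, 16, 15]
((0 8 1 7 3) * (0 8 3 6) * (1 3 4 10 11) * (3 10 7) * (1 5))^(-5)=(0 6 7 4)(1 3 8 10 11 5)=((0 4 7 6)(1 3 8 10 11 5))^(-5)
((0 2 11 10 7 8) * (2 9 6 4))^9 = ((0 9 6 4 2 11 10 7 8))^9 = (11)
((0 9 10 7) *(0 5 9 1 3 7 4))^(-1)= ((0 1 3 7 5 9 10 4))^(-1)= (0 4 10 9 5 7 3 1)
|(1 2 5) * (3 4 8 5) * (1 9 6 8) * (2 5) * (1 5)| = 7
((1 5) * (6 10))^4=((1 5)(6 10))^4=(10)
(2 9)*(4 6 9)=(2 4 6 9)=[0, 1, 4, 3, 6, 5, 9, 7, 8, 2]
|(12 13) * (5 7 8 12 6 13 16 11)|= |(5 7 8 12 16 11)(6 13)|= 6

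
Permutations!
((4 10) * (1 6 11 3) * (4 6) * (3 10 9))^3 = ((1 4 9 3)(6 11 10))^3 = (11)(1 3 9 4)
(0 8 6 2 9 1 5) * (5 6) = (0 8 5)(1 6 2 9) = [8, 6, 9, 3, 4, 0, 2, 7, 5, 1]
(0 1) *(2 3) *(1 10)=(0 10 1)(2 3)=[10, 0, 3, 2, 4, 5, 6, 7, 8, 9, 1]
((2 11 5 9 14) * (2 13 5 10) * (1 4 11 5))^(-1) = (1 13 14 9 5 2 10 11 4)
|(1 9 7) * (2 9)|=4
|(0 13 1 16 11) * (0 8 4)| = |(0 13 1 16 11 8 4)| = 7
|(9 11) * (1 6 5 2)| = 4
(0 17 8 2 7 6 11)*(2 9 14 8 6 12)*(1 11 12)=(0 17 6 12 2 7 1 11)(8 9 14)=[17, 11, 7, 3, 4, 5, 12, 1, 9, 14, 10, 0, 2, 13, 8, 15, 16, 6]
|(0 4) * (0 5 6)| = 4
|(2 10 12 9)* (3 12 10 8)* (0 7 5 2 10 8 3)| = |(0 7 5 2 3 12 9 10 8)| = 9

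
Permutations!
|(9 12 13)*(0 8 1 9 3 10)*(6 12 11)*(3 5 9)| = 30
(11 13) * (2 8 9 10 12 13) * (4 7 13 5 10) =(2 8 9 4 7 13 11)(5 10 12) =[0, 1, 8, 3, 7, 10, 6, 13, 9, 4, 12, 2, 5, 11]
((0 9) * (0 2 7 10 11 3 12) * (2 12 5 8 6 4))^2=((0 9 12)(2 7 10 11 3 5 8 6 4))^2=(0 12 9)(2 10 3 8 4 7 11 5 6)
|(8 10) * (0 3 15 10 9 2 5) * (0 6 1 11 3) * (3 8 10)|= 14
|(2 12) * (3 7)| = 2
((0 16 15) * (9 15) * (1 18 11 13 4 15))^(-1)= ((0 16 9 1 18 11 13 4 15))^(-1)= (0 15 4 13 11 18 1 9 16)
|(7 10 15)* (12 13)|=|(7 10 15)(12 13)|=6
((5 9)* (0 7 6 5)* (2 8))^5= (9)(2 8)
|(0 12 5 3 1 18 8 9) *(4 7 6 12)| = 11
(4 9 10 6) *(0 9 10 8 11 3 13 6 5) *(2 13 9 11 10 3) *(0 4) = (0 11 2 13 6)(3 9 8 10 5 4) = [11, 1, 13, 9, 3, 4, 0, 7, 10, 8, 5, 2, 12, 6]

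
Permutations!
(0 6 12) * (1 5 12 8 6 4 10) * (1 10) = [4, 5, 2, 3, 1, 12, 8, 7, 6, 9, 10, 11, 0] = (0 4 1 5 12)(6 8)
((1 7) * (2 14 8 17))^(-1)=((1 7)(2 14 8 17))^(-1)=(1 7)(2 17 8 14)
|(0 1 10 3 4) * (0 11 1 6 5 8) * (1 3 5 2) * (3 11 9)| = |(11)(0 6 2 1 10 5 8)(3 4 9)| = 21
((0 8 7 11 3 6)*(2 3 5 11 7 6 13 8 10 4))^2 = (0 4 3 8)(2 13 6 10)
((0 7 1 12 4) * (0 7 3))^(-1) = (0 3)(1 7 4 12)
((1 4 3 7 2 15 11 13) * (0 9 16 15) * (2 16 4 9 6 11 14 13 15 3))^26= ((0 6 11 15 14 13 1 9 4 2)(3 7 16))^26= (0 1 11 4 14)(2 13 6 9 15)(3 16 7)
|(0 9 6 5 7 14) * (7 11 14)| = |(0 9 6 5 11 14)| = 6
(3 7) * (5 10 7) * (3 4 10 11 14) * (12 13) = (3 5 11 14)(4 10 7)(12 13) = [0, 1, 2, 5, 10, 11, 6, 4, 8, 9, 7, 14, 13, 12, 3]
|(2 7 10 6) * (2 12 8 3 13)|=8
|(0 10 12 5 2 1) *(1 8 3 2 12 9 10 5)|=|(0 5 12 1)(2 8 3)(9 10)|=12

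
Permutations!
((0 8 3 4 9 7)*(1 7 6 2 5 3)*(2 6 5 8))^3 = (0 1 2 7 8)(3 5 9 4)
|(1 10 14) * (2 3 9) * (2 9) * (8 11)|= 6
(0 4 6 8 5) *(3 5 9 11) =(0 4 6 8 9 11 3 5) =[4, 1, 2, 5, 6, 0, 8, 7, 9, 11, 10, 3]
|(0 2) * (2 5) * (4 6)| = |(0 5 2)(4 6)| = 6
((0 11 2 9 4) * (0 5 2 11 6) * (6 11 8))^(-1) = ((0 11 8 6)(2 9 4 5))^(-1) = (0 6 8 11)(2 5 4 9)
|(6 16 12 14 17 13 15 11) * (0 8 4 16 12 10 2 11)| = 13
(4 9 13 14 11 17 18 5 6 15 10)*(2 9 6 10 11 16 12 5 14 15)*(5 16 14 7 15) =(2 9 13 5 10 4 6)(7 15 11 17 18)(12 16) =[0, 1, 9, 3, 6, 10, 2, 15, 8, 13, 4, 17, 16, 5, 14, 11, 12, 18, 7]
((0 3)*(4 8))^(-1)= ((0 3)(4 8))^(-1)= (0 3)(4 8)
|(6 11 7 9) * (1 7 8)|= |(1 7 9 6 11 8)|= 6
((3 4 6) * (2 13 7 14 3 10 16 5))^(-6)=((2 13 7 14 3 4 6 10 16 5))^(-6)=(2 3 16 7 6)(4 5 14 10 13)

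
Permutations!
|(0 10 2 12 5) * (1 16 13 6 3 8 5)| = |(0 10 2 12 1 16 13 6 3 8 5)| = 11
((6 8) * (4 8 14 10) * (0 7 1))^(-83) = ((0 7 1)(4 8 6 14 10))^(-83) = (0 7 1)(4 6 10 8 14)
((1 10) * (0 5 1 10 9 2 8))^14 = ((10)(0 5 1 9 2 8))^14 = (10)(0 1 2)(5 9 8)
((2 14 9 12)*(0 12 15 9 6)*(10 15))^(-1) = (0 6 14 2 12)(9 15 10)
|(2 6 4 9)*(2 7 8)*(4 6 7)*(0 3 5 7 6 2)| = 10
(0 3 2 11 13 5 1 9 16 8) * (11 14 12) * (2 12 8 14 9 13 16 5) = (0 3 12 11 16 14 8)(1 13 2 9 5) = [3, 13, 9, 12, 4, 1, 6, 7, 0, 5, 10, 16, 11, 2, 8, 15, 14]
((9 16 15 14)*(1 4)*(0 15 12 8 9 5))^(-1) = (0 5 14 15)(1 4)(8 12 16 9)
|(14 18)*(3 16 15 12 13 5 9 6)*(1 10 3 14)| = |(1 10 3 16 15 12 13 5 9 6 14 18)| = 12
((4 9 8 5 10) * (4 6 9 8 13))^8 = ((4 8 5 10 6 9 13))^8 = (4 8 5 10 6 9 13)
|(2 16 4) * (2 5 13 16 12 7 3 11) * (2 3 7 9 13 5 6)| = 14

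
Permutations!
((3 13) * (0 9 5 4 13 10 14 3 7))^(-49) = ((0 9 5 4 13 7)(3 10 14))^(-49) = (0 7 13 4 5 9)(3 14 10)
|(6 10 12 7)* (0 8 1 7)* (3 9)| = 14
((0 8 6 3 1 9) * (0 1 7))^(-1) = (0 7 3 6 8)(1 9)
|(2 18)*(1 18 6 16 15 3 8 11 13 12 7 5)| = 13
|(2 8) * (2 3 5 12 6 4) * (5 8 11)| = |(2 11 5 12 6 4)(3 8)| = 6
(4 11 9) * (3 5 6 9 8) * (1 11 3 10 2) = (1 11 8 10 2)(3 5 6 9 4) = [0, 11, 1, 5, 3, 6, 9, 7, 10, 4, 2, 8]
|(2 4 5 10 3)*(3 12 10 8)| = |(2 4 5 8 3)(10 12)| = 10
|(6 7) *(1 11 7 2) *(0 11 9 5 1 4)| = 6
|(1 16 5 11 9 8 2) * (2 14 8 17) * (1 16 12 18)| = |(1 12 18)(2 16 5 11 9 17)(8 14)| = 6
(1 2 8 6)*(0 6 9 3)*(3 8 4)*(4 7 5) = [6, 2, 7, 0, 3, 4, 1, 5, 9, 8] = (0 6 1 2 7 5 4 3)(8 9)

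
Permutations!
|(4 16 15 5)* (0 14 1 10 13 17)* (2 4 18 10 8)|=|(0 14 1 8 2 4 16 15 5 18 10 13 17)|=13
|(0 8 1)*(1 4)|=|(0 8 4 1)|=4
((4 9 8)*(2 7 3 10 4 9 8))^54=(2 8 10 7 9 4 3)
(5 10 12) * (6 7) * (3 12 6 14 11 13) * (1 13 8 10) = (1 13 3 12 5)(6 7 14 11 8 10) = [0, 13, 2, 12, 4, 1, 7, 14, 10, 9, 6, 8, 5, 3, 11]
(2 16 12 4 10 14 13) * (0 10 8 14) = (0 10)(2 16 12 4 8 14 13) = [10, 1, 16, 3, 8, 5, 6, 7, 14, 9, 0, 11, 4, 2, 13, 15, 12]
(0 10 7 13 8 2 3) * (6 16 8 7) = (0 10 6 16 8 2 3)(7 13) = [10, 1, 3, 0, 4, 5, 16, 13, 2, 9, 6, 11, 12, 7, 14, 15, 8]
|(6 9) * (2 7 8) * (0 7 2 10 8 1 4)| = |(0 7 1 4)(6 9)(8 10)| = 4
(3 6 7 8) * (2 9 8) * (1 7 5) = [0, 7, 9, 6, 4, 1, 5, 2, 3, 8] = (1 7 2 9 8 3 6 5)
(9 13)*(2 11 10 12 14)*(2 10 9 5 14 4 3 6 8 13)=(2 11 9)(3 6 8 13 5 14 10 12 4)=[0, 1, 11, 6, 3, 14, 8, 7, 13, 2, 12, 9, 4, 5, 10]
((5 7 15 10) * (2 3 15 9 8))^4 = (2 5)(3 7)(8 10)(9 15)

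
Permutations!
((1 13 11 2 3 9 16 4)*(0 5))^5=(0 5)(1 9 11 4 3 13 16 2)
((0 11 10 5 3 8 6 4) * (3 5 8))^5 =(0 4 6 8 10 11)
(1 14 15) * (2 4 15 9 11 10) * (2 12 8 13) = (1 14 9 11 10 12 8 13 2 4 15) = [0, 14, 4, 3, 15, 5, 6, 7, 13, 11, 12, 10, 8, 2, 9, 1]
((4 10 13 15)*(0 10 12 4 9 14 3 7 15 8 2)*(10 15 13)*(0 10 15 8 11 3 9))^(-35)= ((0 8 2 10 15)(3 7 13 11)(4 12)(9 14))^(-35)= (15)(3 7 13 11)(4 12)(9 14)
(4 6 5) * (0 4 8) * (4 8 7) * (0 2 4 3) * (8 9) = (0 9 8 2 4 6 5 7 3) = [9, 1, 4, 0, 6, 7, 5, 3, 2, 8]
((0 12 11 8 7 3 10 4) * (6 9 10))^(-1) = (0 4 10 9 6 3 7 8 11 12)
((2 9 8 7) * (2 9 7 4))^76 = (2 7 9 8 4)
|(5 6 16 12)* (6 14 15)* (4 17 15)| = |(4 17 15 6 16 12 5 14)| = 8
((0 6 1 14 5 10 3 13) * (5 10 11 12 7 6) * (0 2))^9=(0 3 1 12)(2 10 6 11)(5 13 14 7)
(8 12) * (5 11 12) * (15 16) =(5 11 12 8)(15 16) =[0, 1, 2, 3, 4, 11, 6, 7, 5, 9, 10, 12, 8, 13, 14, 16, 15]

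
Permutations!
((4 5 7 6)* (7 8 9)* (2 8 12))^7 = (2 12 5 4 6 7 9 8)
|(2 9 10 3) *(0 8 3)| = 6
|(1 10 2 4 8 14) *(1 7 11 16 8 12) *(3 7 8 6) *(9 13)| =|(1 10 2 4 12)(3 7 11 16 6)(8 14)(9 13)| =10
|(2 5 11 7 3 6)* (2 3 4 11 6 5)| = |(3 5 6)(4 11 7)| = 3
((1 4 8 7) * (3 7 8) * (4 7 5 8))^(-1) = (1 7)(3 4 8 5)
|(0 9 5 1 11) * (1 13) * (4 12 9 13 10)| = |(0 13 1 11)(4 12 9 5 10)| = 20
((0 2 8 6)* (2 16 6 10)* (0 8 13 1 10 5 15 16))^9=((1 10 2 13)(5 15 16 6 8))^9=(1 10 2 13)(5 8 6 16 15)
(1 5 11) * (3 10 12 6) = (1 5 11)(3 10 12 6) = [0, 5, 2, 10, 4, 11, 3, 7, 8, 9, 12, 1, 6]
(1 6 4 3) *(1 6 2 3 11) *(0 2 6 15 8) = (0 2 3 15 8)(1 6 4 11) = [2, 6, 3, 15, 11, 5, 4, 7, 0, 9, 10, 1, 12, 13, 14, 8]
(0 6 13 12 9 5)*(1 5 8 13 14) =(0 6 14 1 5)(8 13 12 9) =[6, 5, 2, 3, 4, 0, 14, 7, 13, 8, 10, 11, 9, 12, 1]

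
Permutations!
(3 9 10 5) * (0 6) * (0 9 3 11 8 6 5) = (0 5 11 8 6 9 10) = [5, 1, 2, 3, 4, 11, 9, 7, 6, 10, 0, 8]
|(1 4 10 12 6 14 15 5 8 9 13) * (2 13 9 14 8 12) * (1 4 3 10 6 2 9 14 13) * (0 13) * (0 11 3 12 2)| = |(0 13 4 6 8 11 3 10 9 14 15 5 2 1 12)| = 15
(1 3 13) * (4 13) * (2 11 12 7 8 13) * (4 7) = (1 3 7 8 13)(2 11 12 4) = [0, 3, 11, 7, 2, 5, 6, 8, 13, 9, 10, 12, 4, 1]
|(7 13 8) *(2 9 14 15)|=|(2 9 14 15)(7 13 8)|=12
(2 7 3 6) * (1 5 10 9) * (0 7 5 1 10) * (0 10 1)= [7, 0, 5, 6, 4, 10, 2, 3, 8, 1, 9]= (0 7 3 6 2 5 10 9 1)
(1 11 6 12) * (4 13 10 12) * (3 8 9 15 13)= (1 11 6 4 3 8 9 15 13 10 12)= [0, 11, 2, 8, 3, 5, 4, 7, 9, 15, 12, 6, 1, 10, 14, 13]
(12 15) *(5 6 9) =(5 6 9)(12 15) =[0, 1, 2, 3, 4, 6, 9, 7, 8, 5, 10, 11, 15, 13, 14, 12]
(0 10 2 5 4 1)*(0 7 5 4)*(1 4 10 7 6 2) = (0 7 5)(1 6 2 10) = [7, 6, 10, 3, 4, 0, 2, 5, 8, 9, 1]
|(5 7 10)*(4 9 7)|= 5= |(4 9 7 10 5)|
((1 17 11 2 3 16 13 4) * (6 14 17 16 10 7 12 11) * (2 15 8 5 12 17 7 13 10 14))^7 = (1 10 4 16 13)(2 3 14 7 17 6)(5 11 8 12 15)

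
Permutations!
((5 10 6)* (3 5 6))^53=(3 10 5)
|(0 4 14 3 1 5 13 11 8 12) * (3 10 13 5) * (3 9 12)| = 11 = |(0 4 14 10 13 11 8 3 1 9 12)|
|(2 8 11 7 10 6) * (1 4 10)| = 8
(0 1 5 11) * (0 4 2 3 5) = (0 1)(2 3 5 11 4) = [1, 0, 3, 5, 2, 11, 6, 7, 8, 9, 10, 4]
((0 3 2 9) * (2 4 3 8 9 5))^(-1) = ((0 8 9)(2 5)(3 4))^(-1) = (0 9 8)(2 5)(3 4)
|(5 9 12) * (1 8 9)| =5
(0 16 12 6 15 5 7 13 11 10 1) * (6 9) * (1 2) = (0 16 12 9 6 15 5 7 13 11 10 2 1) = [16, 0, 1, 3, 4, 7, 15, 13, 8, 6, 2, 10, 9, 11, 14, 5, 12]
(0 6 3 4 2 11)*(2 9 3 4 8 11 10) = [6, 1, 10, 8, 9, 5, 4, 7, 11, 3, 2, 0] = (0 6 4 9 3 8 11)(2 10)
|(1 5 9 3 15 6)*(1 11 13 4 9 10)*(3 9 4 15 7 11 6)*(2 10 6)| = 5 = |(1 5 6 2 10)(3 7 11 13 15)|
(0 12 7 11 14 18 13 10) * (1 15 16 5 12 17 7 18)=(0 17 7 11 14 1 15 16 5 12 18 13 10)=[17, 15, 2, 3, 4, 12, 6, 11, 8, 9, 0, 14, 18, 10, 1, 16, 5, 7, 13]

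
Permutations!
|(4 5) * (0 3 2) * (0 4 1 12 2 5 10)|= 8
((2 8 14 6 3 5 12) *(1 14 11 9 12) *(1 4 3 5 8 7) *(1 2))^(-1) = (1 12 9 11 8 3 4 5 6 14)(2 7)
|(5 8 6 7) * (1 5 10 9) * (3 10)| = 8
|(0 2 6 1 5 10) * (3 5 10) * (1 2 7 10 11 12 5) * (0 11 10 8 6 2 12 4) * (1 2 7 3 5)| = 11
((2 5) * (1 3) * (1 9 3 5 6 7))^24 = ((1 5 2 6 7)(3 9))^24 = (9)(1 7 6 2 5)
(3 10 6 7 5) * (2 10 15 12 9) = [0, 1, 10, 15, 4, 3, 7, 5, 8, 2, 6, 11, 9, 13, 14, 12] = (2 10 6 7 5 3 15 12 9)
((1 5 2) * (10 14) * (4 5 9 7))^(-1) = ((1 9 7 4 5 2)(10 14))^(-1) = (1 2 5 4 7 9)(10 14)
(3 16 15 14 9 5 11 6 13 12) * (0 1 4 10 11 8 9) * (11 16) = (0 1 4 10 16 15 14)(3 11 6 13 12)(5 8 9) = [1, 4, 2, 11, 10, 8, 13, 7, 9, 5, 16, 6, 3, 12, 0, 14, 15]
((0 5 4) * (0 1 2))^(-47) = ((0 5 4 1 2))^(-47) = (0 1 5 2 4)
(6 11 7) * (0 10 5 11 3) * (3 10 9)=(0 9 3)(5 11 7 6 10)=[9, 1, 2, 0, 4, 11, 10, 6, 8, 3, 5, 7]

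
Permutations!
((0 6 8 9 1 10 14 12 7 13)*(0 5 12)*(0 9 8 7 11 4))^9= ((0 6 7 13 5 12 11 4)(1 10 14 9))^9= (0 6 7 13 5 12 11 4)(1 10 14 9)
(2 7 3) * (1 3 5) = (1 3 2 7 5) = [0, 3, 7, 2, 4, 1, 6, 5]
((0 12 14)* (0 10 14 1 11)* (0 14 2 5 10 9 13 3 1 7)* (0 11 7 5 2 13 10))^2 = (0 5 12)(1 11 9 13)(3 7 14 10)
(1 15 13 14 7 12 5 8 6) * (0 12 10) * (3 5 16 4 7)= (0 12 16 4 7 10)(1 15 13 14 3 5 8 6)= [12, 15, 2, 5, 7, 8, 1, 10, 6, 9, 0, 11, 16, 14, 3, 13, 4]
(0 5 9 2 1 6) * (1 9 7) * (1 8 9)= [5, 6, 1, 3, 4, 7, 0, 8, 9, 2]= (0 5 7 8 9 2 1 6)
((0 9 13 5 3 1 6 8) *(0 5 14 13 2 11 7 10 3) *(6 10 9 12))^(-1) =((0 12 6 8 5)(1 10 3)(2 11 7 9)(13 14))^(-1) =(0 5 8 6 12)(1 3 10)(2 9 7 11)(13 14)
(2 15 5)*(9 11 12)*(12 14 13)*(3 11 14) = (2 15 5)(3 11)(9 14 13 12) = [0, 1, 15, 11, 4, 2, 6, 7, 8, 14, 10, 3, 9, 12, 13, 5]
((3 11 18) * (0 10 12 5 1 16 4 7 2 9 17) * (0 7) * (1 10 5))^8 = (0 5 10 12 1 16 4)(3 18 11) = ((0 5 10 12 1 16 4)(2 9 17 7)(3 11 18))^8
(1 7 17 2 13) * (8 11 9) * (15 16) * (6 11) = (1 7 17 2 13)(6 11 9 8)(15 16) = [0, 7, 13, 3, 4, 5, 11, 17, 6, 8, 10, 9, 12, 1, 14, 16, 15, 2]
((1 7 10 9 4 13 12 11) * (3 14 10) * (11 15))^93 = ((1 7 3 14 10 9 4 13 12 15 11))^93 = (1 9 11 10 15 14 12 3 13 7 4)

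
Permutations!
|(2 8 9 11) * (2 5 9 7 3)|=12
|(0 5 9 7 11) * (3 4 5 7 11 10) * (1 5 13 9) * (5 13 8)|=|(0 7 10 3 4 8 5 1 13 9 11)|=11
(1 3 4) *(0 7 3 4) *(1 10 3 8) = (0 7 8 1 4 10 3) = [7, 4, 2, 0, 10, 5, 6, 8, 1, 9, 3]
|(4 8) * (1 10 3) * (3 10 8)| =4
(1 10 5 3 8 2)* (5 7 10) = (1 5 3 8 2)(7 10) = [0, 5, 1, 8, 4, 3, 6, 10, 2, 9, 7]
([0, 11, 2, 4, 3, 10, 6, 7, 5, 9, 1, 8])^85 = (11)(3 4)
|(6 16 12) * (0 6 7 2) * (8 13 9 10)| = 12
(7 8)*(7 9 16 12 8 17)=(7 17)(8 9 16 12)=[0, 1, 2, 3, 4, 5, 6, 17, 9, 16, 10, 11, 8, 13, 14, 15, 12, 7]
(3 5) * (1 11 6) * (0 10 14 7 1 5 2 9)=(0 10 14 7 1 11 6 5 3 2 9)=[10, 11, 9, 2, 4, 3, 5, 1, 8, 0, 14, 6, 12, 13, 7]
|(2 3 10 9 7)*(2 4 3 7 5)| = |(2 7 4 3 10 9 5)| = 7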